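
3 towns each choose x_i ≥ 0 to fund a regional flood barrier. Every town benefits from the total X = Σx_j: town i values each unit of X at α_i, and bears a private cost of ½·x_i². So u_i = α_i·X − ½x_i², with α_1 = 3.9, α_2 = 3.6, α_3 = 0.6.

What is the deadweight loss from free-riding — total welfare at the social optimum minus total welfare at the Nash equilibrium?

47.07

Town i's FOC: ∂u_i/∂x_i = α_i − x_i = 0, so x_i* = α_i.
NE contributions = (3.9, 3.6, 0.6); X = 8.1.
W^NE = (Σα)·X − ½Σα_i² = 8.1² − ½·28.53 = 51.345.
Planner sets x_i = Σα_j = 8.1 for every i, so X^SO = 3·8.1 = 24.3.
W^SO = (Σα)·X^SO − ½·3·(Σα)² = (3/2)·8.1² = 98.415.
Deadweight loss = W^SO − W^NE = 47.07.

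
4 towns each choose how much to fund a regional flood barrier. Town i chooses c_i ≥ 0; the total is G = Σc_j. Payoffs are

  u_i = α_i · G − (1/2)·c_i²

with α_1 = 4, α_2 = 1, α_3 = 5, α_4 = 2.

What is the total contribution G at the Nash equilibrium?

12

Town i's FOC: ∂u_i/∂c_i = α_i − c_i = 0, so c_i* = α_i.
NE contributions = (4, 1, 5, 2); G = 12.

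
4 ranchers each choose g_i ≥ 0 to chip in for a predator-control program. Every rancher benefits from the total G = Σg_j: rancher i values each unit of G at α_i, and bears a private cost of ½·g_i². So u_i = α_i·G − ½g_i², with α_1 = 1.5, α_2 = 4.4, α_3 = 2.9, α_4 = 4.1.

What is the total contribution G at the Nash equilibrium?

Rancher i's FOC: ∂u_i/∂g_i = α_i − g_i = 0, so g_i* = α_i.
NE contributions = (1.5, 4.4, 2.9, 4.1); G = 12.9.

12.9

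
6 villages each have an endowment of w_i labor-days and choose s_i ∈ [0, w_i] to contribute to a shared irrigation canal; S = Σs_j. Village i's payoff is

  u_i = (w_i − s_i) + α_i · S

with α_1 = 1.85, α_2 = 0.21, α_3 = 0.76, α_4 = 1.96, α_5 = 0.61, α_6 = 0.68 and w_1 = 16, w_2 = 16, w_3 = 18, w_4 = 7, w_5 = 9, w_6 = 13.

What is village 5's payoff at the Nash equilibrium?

∂u_i/∂s_i = α_i − 1, so village i contributes w_i if α_i > 1, else 0.
α_i > 1 for i ∈ {1, 4}; NE contributions (16, 0, 0, 7, 0, 0), S = 23.
u_5 = (9 − 0) + 0.61·23 = 23.03.

23.03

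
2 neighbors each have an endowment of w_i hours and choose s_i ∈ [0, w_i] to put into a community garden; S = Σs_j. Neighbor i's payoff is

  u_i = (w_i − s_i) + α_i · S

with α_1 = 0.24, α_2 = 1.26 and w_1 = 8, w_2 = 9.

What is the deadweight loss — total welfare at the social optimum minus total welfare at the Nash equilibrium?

∂u_i/∂s_i = α_i − 1, so neighbor i contributes w_i if α_i > 1, else 0.
α_i > 1 for i ∈ {2}; NE contributions (0, 9), S = 9.
W^NE = Σw_i − S^NE + (Σα_i)·S^NE = 17 + 0.5·9 = 21.5.
Planner: ∂(Σu_j)/∂s_i = Σα_j − 1 = 0.5 > 0, so everyone contributes w_i; S^SO = 17, W^SO = 17 + 0.5·17 = 25.5.
Deadweight loss = 4.

4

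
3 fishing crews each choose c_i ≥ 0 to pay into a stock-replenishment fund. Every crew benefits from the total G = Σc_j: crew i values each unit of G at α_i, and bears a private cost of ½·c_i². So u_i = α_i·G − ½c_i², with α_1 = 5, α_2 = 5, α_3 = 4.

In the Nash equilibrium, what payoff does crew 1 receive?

Crew i's FOC: ∂u_i/∂c_i = α_i − c_i = 0, so c_i* = α_i.
NE contributions = (5, 5, 4); G = 14.
u_1 = α_1·G − ½·(c_1)² = 5·14 − ½·5² = 57.5.

57.5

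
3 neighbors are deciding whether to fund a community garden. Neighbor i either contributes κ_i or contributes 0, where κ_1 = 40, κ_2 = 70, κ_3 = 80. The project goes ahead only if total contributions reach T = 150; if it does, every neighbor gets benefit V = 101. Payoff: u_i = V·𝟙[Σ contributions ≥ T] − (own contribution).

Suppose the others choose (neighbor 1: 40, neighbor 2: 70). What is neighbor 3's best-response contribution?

80

Others' total = 110. Contributing 80 brings total to 190 ≥ 150: gain V − κ_3 = 21.
Best response: 80.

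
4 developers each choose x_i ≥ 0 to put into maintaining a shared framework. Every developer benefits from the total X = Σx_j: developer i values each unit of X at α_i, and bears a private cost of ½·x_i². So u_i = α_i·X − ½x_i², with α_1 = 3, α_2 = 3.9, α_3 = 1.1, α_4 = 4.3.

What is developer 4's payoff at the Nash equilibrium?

Developer i's FOC: ∂u_i/∂x_i = α_i − x_i = 0, so x_i* = α_i.
NE contributions = (3, 3.9, 1.1, 4.3); X = 12.3.
u_4 = α_4·X − ½·(x_4)² = 4.3·12.3 − ½·4.3² = 43.645.

43.645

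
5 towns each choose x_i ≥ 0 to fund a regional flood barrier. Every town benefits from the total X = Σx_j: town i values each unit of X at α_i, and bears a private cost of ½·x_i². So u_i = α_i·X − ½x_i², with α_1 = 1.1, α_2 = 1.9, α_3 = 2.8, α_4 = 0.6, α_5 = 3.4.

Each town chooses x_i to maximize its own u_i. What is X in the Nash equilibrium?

Town i's FOC: ∂u_i/∂x_i = α_i − x_i = 0, so x_i* = α_i.
NE contributions = (1.1, 1.9, 2.8, 0.6, 3.4); X = 9.8.

9.8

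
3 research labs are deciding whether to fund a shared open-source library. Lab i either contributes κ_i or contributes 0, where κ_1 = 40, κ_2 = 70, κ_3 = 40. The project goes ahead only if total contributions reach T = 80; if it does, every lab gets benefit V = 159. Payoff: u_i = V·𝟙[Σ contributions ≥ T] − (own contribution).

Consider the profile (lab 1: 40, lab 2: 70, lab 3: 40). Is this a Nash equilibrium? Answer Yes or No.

No

Total = 150 ≥ 80: provided.
Lab 1 (pledges 40, payoff 119): dropping to 0 → total 110, payoff 159. Profitable deviation.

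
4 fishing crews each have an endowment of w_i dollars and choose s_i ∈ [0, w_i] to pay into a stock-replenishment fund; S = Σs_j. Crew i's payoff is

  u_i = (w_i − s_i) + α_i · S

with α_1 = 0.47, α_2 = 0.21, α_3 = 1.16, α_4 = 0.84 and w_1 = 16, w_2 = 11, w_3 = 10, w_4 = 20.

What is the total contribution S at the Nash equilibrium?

∂u_i/∂s_i = α_i − 1, so crew i contributes w_i if α_i > 1, else 0.
α_i > 1 for i ∈ {3}; NE contributions (0, 0, 10, 0), S = 10.

10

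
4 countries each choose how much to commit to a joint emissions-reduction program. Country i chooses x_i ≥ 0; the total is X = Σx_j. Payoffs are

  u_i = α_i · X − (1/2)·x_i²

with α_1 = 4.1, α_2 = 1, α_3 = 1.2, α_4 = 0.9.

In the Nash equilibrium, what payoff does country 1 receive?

21.115

Country i's FOC: ∂u_i/∂x_i = α_i − x_i = 0, so x_i* = α_i.
NE contributions = (4.1, 1, 1.2, 0.9); X = 7.2.
u_1 = α_1·X − ½·(x_1)² = 4.1·7.2 − ½·4.1² = 21.115.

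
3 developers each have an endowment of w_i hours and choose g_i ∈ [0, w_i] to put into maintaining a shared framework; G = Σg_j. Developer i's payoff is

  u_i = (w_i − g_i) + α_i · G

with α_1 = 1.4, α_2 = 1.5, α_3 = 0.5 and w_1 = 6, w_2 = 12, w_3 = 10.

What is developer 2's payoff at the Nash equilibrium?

27

∂u_i/∂g_i = α_i − 1, so developer i contributes w_i if α_i > 1, else 0.
α_i > 1 for i ∈ {1, 2}; NE contributions (6, 12, 0), G = 18.
u_2 = (12 − 12) + 1.5·18 = 27.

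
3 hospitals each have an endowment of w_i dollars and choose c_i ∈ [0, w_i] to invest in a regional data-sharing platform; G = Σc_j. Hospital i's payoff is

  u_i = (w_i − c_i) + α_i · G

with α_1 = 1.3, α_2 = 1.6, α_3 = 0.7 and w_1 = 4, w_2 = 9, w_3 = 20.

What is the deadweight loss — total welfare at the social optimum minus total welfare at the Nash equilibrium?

∂u_i/∂c_i = α_i − 1, so hospital i contributes w_i if α_i > 1, else 0.
α_i > 1 for i ∈ {1, 2}; NE contributions (4, 9, 0), G = 13.
W^NE = Σw_i − G^NE + (Σα_i)·G^NE = 33 + 2.6·13 = 66.8.
Planner: ∂(Σu_j)/∂c_i = Σα_j − 1 = 2.6 > 0, so everyone contributes w_i; G^SO = 33, W^SO = 33 + 2.6·33 = 118.8.
Deadweight loss = 52.

52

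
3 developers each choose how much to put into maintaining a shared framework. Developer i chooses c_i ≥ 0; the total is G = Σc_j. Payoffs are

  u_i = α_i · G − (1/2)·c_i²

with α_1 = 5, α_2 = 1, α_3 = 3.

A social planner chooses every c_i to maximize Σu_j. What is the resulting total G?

27

Planner FOC: ∂(Σu_j)/∂c_i = (Σα_j) − c_i = 0, so c_i^SO = Σα_j = 9 for every i; G^SO = 27.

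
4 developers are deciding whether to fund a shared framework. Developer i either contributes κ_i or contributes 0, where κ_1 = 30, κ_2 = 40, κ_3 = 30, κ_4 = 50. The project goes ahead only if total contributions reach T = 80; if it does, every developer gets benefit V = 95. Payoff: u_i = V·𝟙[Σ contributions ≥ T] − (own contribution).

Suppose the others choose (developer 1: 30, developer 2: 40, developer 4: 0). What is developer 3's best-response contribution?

Others' total = 70. Contributing 30 brings total to 100 ≥ 80: gain V − κ_3 = 65.
Best response: 30.

30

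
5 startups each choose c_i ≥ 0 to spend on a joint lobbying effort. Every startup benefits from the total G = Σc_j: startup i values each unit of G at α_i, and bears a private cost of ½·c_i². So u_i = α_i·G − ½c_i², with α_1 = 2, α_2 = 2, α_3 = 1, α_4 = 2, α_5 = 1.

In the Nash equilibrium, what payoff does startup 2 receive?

Startup i's FOC: ∂u_i/∂c_i = α_i − c_i = 0, so c_i* = α_i.
NE contributions = (2, 2, 1, 2, 1); G = 8.
u_2 = α_2·G − ½·(c_2)² = 2·8 − ½·2² = 14.

14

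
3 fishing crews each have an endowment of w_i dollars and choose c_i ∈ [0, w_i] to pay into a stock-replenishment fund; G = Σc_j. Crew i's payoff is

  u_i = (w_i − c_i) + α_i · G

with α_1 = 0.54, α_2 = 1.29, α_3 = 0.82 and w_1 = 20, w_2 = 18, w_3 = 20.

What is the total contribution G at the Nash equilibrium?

∂u_i/∂c_i = α_i − 1, so crew i contributes w_i if α_i > 1, else 0.
α_i > 1 for i ∈ {2}; NE contributions (0, 18, 0), G = 18.

18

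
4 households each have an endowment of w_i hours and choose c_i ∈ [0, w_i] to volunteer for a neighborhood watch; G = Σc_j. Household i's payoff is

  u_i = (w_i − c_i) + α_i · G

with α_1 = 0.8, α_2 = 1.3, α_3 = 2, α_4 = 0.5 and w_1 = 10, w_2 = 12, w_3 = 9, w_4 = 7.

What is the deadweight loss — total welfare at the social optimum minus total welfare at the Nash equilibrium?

61.2

∂u_i/∂c_i = α_i − 1, so household i contributes w_i if α_i > 1, else 0.
α_i > 1 for i ∈ {2, 3}; NE contributions (0, 12, 9, 0), G = 21.
W^NE = Σw_i − G^NE + (Σα_i)·G^NE = 38 + 3.6·21 = 113.6.
Planner: ∂(Σu_j)/∂c_i = Σα_j − 1 = 3.6 > 0, so everyone contributes w_i; G^SO = 38, W^SO = 38 + 3.6·38 = 174.8.
Deadweight loss = 61.2.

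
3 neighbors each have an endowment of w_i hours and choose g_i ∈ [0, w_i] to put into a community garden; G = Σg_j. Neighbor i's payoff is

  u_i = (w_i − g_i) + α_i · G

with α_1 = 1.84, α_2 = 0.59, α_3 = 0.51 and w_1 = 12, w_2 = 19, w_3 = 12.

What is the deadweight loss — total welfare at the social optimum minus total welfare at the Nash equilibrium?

∂u_i/∂g_i = α_i − 1, so neighbor i contributes w_i if α_i > 1, else 0.
α_i > 1 for i ∈ {1}; NE contributions (12, 0, 0), G = 12.
W^NE = Σw_i − G^NE + (Σα_i)·G^NE = 43 + 1.94·12 = 66.28.
Planner: ∂(Σu_j)/∂g_i = Σα_j − 1 = 1.94 > 0, so everyone contributes w_i; G^SO = 43, W^SO = 43 + 1.94·43 = 126.42.
Deadweight loss = 60.14.

60.14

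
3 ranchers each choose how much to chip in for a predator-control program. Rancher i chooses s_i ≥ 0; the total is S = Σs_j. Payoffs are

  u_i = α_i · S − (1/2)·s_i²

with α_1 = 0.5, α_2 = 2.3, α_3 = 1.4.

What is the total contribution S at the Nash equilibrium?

4.2

Rancher i's FOC: ∂u_i/∂s_i = α_i − s_i = 0, so s_i* = α_i.
NE contributions = (0.5, 2.3, 1.4); S = 4.2.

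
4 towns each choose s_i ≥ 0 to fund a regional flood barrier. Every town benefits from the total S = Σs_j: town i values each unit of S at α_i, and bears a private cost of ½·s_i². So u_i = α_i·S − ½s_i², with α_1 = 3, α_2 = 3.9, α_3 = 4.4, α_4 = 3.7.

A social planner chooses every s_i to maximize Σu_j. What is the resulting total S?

Planner FOC: ∂(Σu_j)/∂s_i = (Σα_j) − s_i = 0, so s_i^SO = Σα_j = 15 for every i; S^SO = 60.

60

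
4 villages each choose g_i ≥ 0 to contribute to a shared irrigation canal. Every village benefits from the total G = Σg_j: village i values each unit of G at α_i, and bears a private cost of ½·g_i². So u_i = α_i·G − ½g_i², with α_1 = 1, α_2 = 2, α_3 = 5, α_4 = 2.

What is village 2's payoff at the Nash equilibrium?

Village i's FOC: ∂u_i/∂g_i = α_i − g_i = 0, so g_i* = α_i.
NE contributions = (1, 2, 5, 2); G = 10.
u_2 = α_2·G − ½·(g_2)² = 2·10 − ½·2² = 18.

18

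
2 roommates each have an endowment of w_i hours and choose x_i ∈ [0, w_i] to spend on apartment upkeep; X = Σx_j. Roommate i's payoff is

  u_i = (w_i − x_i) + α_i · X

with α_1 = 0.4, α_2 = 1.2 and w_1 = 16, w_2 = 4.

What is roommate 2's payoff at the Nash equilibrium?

∂u_i/∂x_i = α_i − 1, so roommate i contributes w_i if α_i > 1, else 0.
α_i > 1 for i ∈ {2}; NE contributions (0, 4), X = 4.
u_2 = (4 − 4) + 1.2·4 = 4.8.

4.8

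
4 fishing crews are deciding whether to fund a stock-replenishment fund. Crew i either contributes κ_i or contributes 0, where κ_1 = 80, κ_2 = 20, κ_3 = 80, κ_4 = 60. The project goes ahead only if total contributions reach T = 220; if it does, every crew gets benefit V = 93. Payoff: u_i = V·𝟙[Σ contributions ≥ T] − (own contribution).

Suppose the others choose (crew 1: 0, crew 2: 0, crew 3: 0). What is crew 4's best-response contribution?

Others' total = 0. Even contributing 60 gives 60 < 220: no benefit either way.
Best response: 0.

0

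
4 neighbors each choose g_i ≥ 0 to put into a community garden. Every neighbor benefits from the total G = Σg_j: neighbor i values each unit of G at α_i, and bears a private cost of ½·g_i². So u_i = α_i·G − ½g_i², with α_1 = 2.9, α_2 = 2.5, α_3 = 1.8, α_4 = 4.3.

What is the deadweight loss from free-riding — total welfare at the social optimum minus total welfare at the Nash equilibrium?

150.445

Neighbor i's FOC: ∂u_i/∂g_i = α_i − g_i = 0, so g_i* = α_i.
NE contributions = (2.9, 2.5, 1.8, 4.3); G = 11.5.
W^NE = (Σα)·G − ½Σα_i² = 11.5² − ½·36.39 = 114.055.
Planner sets g_i = Σα_j = 11.5 for every i, so G^SO = 4·11.5 = 46.
W^SO = (Σα)·G^SO − ½·4·(Σα)² = (4/2)·11.5² = 264.5.
Deadweight loss = W^SO − W^NE = 150.445.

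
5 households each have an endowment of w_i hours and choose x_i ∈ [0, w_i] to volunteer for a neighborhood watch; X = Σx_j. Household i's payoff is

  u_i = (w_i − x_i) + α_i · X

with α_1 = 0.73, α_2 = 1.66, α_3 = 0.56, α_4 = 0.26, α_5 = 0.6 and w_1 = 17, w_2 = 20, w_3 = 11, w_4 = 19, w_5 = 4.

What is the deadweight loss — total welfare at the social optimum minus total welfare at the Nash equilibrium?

143.31

∂u_i/∂x_i = α_i − 1, so household i contributes w_i if α_i > 1, else 0.
α_i > 1 for i ∈ {2}; NE contributions (0, 20, 0, 0, 0), X = 20.
W^NE = Σw_i − X^NE + (Σα_i)·X^NE = 71 + 2.81·20 = 127.2.
Planner: ∂(Σu_j)/∂x_i = Σα_j − 1 = 2.81 > 0, so everyone contributes w_i; X^SO = 71, W^SO = 71 + 2.81·71 = 270.51.
Deadweight loss = 143.31.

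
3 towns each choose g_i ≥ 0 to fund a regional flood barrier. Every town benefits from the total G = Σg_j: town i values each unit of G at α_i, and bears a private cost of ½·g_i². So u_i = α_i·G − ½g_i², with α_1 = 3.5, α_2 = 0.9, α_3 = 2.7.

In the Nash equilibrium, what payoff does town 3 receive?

Town i's FOC: ∂u_i/∂g_i = α_i − g_i = 0, so g_i* = α_i.
NE contributions = (3.5, 0.9, 2.7); G = 7.1.
u_3 = α_3·G − ½·(g_3)² = 2.7·7.1 − ½·2.7² = 15.525.

15.525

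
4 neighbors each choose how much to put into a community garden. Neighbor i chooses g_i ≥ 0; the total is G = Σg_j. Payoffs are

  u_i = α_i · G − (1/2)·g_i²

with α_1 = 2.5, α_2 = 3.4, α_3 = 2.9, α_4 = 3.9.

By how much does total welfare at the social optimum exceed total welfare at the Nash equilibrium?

182.005

Neighbor i's FOC: ∂u_i/∂g_i = α_i − g_i = 0, so g_i* = α_i.
NE contributions = (2.5, 3.4, 2.9, 3.9); G = 12.7.
W^NE = (Σα)·G − ½Σα_i² = 12.7² − ½·41.43 = 140.575.
Planner sets g_i = Σα_j = 12.7 for every i, so G^SO = 4·12.7 = 50.8.
W^SO = (Σα)·G^SO − ½·4·(Σα)² = (4/2)·12.7² = 322.58.
Deadweight loss = W^SO − W^NE = 182.005.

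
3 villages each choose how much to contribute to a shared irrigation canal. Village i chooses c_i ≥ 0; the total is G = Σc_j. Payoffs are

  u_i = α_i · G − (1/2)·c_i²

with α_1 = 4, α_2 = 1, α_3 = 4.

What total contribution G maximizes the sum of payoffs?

Planner FOC: ∂(Σu_j)/∂c_i = (Σα_j) − c_i = 0, so c_i^SO = Σα_j = 9 for every i; G^SO = 27.

27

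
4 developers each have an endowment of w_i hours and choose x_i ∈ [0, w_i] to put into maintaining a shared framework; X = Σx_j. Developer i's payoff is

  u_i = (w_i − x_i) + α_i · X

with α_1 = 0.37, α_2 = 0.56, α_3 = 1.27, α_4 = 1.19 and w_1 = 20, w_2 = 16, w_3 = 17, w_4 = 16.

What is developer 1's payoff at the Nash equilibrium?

32.21

∂u_i/∂x_i = α_i − 1, so developer i contributes w_i if α_i > 1, else 0.
α_i > 1 for i ∈ {3, 4}; NE contributions (0, 0, 17, 16), X = 33.
u_1 = (20 − 0) + 0.37·33 = 32.21.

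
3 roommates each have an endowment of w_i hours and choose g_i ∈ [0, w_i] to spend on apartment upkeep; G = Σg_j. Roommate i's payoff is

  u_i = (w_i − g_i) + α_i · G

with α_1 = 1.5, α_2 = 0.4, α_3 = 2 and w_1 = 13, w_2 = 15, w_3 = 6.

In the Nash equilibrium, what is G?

19

∂u_i/∂g_i = α_i − 1, so roommate i contributes w_i if α_i > 1, else 0.
α_i > 1 for i ∈ {1, 3}; NE contributions (13, 0, 6), G = 19.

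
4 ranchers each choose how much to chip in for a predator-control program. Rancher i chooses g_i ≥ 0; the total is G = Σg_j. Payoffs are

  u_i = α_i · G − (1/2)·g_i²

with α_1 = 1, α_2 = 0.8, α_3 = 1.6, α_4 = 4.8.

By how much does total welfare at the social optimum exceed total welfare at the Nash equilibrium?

Rancher i's FOC: ∂u_i/∂g_i = α_i − g_i = 0, so g_i* = α_i.
NE contributions = (1, 0.8, 1.6, 4.8); G = 8.2.
W^NE = (Σα)·G − ½Σα_i² = 8.2² − ½·27.24 = 53.62.
Planner sets g_i = Σα_j = 8.2 for every i, so G^SO = 4·8.2 = 32.8.
W^SO = (Σα)·G^SO − ½·4·(Σα)² = (4/2)·8.2² = 134.48.
Deadweight loss = W^SO − W^NE = 80.86.

80.86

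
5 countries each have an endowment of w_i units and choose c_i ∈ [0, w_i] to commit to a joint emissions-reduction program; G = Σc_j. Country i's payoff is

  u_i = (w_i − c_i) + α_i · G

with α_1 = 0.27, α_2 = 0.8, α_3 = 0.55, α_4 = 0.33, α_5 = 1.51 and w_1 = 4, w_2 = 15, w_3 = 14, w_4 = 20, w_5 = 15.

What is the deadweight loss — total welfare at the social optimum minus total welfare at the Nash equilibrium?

∂u_i/∂c_i = α_i − 1, so country i contributes w_i if α_i > 1, else 0.
α_i > 1 for i ∈ {5}; NE contributions (0, 0, 0, 0, 15), G = 15.
W^NE = Σw_i − G^NE + (Σα_i)·G^NE = 68 + 2.46·15 = 104.9.
Planner: ∂(Σu_j)/∂c_i = Σα_j − 1 = 2.46 > 0, so everyone contributes w_i; G^SO = 68, W^SO = 68 + 2.46·68 = 235.28.
Deadweight loss = 130.38.

130.38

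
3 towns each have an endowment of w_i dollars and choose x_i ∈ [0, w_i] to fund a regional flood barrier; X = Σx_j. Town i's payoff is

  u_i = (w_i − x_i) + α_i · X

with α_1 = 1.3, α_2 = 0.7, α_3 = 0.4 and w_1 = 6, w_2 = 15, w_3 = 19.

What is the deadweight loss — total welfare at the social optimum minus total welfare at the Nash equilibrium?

47.6

∂u_i/∂x_i = α_i − 1, so town i contributes w_i if α_i > 1, else 0.
α_i > 1 for i ∈ {1}; NE contributions (6, 0, 0), X = 6.
W^NE = Σw_i − X^NE + (Σα_i)·X^NE = 40 + 1.4·6 = 48.4.
Planner: ∂(Σu_j)/∂x_i = Σα_j − 1 = 1.4 > 0, so everyone contributes w_i; X^SO = 40, W^SO = 40 + 1.4·40 = 96.
Deadweight loss = 47.6.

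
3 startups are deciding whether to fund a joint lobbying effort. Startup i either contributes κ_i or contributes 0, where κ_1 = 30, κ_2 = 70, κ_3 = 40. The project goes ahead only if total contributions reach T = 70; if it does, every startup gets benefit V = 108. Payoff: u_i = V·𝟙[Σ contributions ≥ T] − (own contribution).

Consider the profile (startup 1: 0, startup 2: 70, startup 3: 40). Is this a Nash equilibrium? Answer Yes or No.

No

Total = 110 ≥ 70: provided.
Startup 1 (pledges 0, payoff 108): pledging 30 → total 140, payoff 78. No gain.
Startup 2 (pledges 70, payoff 38): dropping to 0 → total 40, payoff 0. No gain.
Startup 3 (pledges 40, payoff 68): dropping to 0 → total 70, payoff 108. Profitable deviation.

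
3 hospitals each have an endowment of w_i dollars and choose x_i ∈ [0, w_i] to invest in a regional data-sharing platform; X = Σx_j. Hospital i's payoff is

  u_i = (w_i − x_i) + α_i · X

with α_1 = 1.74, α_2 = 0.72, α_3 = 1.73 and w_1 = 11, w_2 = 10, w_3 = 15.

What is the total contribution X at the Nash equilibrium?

∂u_i/∂x_i = α_i − 1, so hospital i contributes w_i if α_i > 1, else 0.
α_i > 1 for i ∈ {1, 3}; NE contributions (11, 0, 15), X = 26.

26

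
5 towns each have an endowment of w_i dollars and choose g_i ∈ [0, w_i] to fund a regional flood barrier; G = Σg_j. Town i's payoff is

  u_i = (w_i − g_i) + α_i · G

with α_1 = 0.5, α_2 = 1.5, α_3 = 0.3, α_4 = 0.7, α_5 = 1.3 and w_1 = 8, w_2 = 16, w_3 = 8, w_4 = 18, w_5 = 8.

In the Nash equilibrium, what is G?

24

∂u_i/∂g_i = α_i − 1, so town i contributes w_i if α_i > 1, else 0.
α_i > 1 for i ∈ {2, 5}; NE contributions (0, 16, 0, 0, 8), G = 24.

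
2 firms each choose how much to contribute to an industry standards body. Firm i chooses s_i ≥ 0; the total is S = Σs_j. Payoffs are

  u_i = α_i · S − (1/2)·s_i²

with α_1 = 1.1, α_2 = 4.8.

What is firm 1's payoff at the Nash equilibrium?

5.885

Firm i's FOC: ∂u_i/∂s_i = α_i − s_i = 0, so s_i* = α_i.
NE contributions = (1.1, 4.8); S = 5.9.
u_1 = α_1·S − ½·(s_1)² = 1.1·5.9 − ½·1.1² = 5.885.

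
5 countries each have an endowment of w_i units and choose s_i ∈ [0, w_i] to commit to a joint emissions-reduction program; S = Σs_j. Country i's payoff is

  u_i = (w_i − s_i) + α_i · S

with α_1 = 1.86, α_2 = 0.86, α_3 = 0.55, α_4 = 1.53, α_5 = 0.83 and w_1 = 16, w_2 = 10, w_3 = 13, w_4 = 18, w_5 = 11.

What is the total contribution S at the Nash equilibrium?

34

∂u_i/∂s_i = α_i − 1, so country i contributes w_i if α_i > 1, else 0.
α_i > 1 for i ∈ {1, 4}; NE contributions (16, 0, 0, 18, 0), S = 34.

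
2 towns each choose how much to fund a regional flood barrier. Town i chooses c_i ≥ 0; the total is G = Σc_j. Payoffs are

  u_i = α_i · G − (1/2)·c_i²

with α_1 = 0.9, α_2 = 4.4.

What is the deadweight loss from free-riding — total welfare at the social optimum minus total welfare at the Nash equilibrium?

Town i's FOC: ∂u_i/∂c_i = α_i − c_i = 0, so c_i* = α_i.
NE contributions = (0.9, 4.4); G = 5.3.
W^NE = (Σα)·G − ½Σα_i² = 5.3² − ½·20.17 = 18.005.
Planner sets c_i = Σα_j = 5.3 for every i, so G^SO = 2·5.3 = 10.6.
W^SO = (Σα)·G^SO − ½·2·(Σα)² = (2/2)·5.3² = 28.09.
Deadweight loss = W^SO − W^NE = 10.085.

10.085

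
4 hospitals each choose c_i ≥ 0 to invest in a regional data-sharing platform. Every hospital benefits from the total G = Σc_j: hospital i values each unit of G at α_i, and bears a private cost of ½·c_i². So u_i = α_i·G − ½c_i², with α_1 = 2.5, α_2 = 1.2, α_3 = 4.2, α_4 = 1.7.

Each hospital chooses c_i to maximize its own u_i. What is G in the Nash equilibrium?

Hospital i's FOC: ∂u_i/∂c_i = α_i − c_i = 0, so c_i* = α_i.
NE contributions = (2.5, 1.2, 4.2, 1.7); G = 9.6.

9.6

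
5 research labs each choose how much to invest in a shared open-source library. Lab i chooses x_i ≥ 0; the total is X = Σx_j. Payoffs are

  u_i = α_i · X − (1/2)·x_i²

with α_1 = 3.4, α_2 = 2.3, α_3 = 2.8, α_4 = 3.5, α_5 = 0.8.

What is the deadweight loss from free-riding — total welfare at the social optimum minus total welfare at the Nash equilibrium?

264.55

Lab i's FOC: ∂u_i/∂x_i = α_i − x_i = 0, so x_i* = α_i.
NE contributions = (3.4, 2.3, 2.8, 3.5, 0.8); X = 12.8.
W^NE = (Σα)·X − ½Σα_i² = 12.8² − ½·37.58 = 145.05.
Planner sets x_i = Σα_j = 12.8 for every i, so X^SO = 5·12.8 = 64.
W^SO = (Σα)·X^SO − ½·5·(Σα)² = (5/2)·12.8² = 409.6.
Deadweight loss = W^SO − W^NE = 264.55.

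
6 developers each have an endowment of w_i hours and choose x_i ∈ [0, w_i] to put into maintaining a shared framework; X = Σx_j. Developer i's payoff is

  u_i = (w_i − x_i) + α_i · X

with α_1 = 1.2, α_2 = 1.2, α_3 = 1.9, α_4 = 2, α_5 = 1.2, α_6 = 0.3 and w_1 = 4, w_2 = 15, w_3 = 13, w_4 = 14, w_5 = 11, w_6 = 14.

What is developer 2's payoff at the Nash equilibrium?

∂u_i/∂x_i = α_i − 1, so developer i contributes w_i if α_i > 1, else 0.
α_i > 1 for i ∈ {1, 2, 3, 4, 5}; NE contributions (4, 15, 13, 14, 11, 0), X = 57.
u_2 = (15 − 15) + 1.2·57 = 68.4.

68.4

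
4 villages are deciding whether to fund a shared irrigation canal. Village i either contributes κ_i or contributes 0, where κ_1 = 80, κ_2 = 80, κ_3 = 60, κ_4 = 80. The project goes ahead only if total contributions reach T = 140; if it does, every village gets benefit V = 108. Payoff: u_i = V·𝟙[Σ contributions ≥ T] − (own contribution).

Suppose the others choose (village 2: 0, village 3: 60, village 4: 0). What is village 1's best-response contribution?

80

Others' total = 60. Contributing 80 brings total to 140 ≥ 140: gain V − κ_1 = 28.
Best response: 80.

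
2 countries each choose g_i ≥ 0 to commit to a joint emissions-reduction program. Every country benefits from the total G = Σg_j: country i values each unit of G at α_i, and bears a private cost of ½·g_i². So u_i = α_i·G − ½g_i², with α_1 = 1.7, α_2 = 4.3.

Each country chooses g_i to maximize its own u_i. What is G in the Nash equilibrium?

6

Country i's FOC: ∂u_i/∂g_i = α_i − g_i = 0, so g_i* = α_i.
NE contributions = (1.7, 4.3); G = 6.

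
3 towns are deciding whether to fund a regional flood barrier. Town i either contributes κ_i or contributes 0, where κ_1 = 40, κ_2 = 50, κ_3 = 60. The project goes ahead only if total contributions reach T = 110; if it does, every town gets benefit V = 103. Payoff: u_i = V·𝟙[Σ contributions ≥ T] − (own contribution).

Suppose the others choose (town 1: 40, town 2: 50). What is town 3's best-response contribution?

Others' total = 90. Contributing 60 brings total to 150 ≥ 110: gain V − κ_3 = 43.
Best response: 60.

60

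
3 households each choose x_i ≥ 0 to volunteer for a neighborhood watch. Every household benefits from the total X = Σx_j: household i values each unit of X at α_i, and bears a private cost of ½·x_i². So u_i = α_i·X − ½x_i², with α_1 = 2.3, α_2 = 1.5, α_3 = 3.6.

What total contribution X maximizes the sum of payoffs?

Planner FOC: ∂(Σu_j)/∂x_i = (Σα_j) − x_i = 0, so x_i^SO = Σα_j = 7.4 for every i; X^SO = 22.2.

22.2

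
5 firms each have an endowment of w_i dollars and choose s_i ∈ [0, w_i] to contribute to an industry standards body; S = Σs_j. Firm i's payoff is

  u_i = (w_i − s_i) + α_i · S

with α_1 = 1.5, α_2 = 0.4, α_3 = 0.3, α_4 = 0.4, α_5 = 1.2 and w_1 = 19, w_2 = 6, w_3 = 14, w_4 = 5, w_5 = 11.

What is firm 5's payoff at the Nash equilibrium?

∂u_i/∂s_i = α_i − 1, so firm i contributes w_i if α_i > 1, else 0.
α_i > 1 for i ∈ {1, 5}; NE contributions (19, 0, 0, 0, 11), S = 30.
u_5 = (11 − 11) + 1.2·30 = 36.

36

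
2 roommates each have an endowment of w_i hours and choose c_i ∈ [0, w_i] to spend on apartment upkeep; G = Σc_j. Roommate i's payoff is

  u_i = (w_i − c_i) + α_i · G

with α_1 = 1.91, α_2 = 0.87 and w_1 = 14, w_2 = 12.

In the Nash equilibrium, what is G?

14

∂u_i/∂c_i = α_i − 1, so roommate i contributes w_i if α_i > 1, else 0.
α_i > 1 for i ∈ {1}; NE contributions (14, 0), G = 14.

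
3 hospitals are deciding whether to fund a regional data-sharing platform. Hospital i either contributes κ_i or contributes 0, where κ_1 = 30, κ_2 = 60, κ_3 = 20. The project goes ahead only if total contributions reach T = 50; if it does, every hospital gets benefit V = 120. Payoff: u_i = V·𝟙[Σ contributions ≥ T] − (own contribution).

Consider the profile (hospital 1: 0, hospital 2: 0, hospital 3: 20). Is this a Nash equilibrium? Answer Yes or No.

Total = 20 < 50: not provided.
Hospital 1 (pledges 0, payoff 0): pledging 30 → total 50, payoff 90. Profitable deviation.

No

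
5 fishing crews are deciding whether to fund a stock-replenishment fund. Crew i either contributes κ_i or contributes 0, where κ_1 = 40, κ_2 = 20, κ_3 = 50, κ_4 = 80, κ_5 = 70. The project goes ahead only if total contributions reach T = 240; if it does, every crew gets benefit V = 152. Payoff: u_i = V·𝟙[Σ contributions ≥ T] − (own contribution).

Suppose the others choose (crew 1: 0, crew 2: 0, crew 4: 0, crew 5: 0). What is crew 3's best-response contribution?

0

Others' total = 0. Even contributing 50 gives 50 < 240: no benefit either way.
Best response: 0.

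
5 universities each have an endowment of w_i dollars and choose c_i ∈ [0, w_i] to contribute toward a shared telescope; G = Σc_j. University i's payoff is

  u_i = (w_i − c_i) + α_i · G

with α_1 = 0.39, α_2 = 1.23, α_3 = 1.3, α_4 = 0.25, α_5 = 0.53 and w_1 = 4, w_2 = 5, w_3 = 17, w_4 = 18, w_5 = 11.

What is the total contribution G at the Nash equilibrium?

22

∂u_i/∂c_i = α_i − 1, so university i contributes w_i if α_i > 1, else 0.
α_i > 1 for i ∈ {2, 3}; NE contributions (0, 5, 17, 0, 0), G = 22.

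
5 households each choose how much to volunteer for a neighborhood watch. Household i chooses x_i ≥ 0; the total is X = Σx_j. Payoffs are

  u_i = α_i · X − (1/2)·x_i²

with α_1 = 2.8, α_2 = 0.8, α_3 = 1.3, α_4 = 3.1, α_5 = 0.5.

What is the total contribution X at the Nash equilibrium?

Household i's FOC: ∂u_i/∂x_i = α_i − x_i = 0, so x_i* = α_i.
NE contributions = (2.8, 0.8, 1.3, 3.1, 0.5); X = 8.5.

8.5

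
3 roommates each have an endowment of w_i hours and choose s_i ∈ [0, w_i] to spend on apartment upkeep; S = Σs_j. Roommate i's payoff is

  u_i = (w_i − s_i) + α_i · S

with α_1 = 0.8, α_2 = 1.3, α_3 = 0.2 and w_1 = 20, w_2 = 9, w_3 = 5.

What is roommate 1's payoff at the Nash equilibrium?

∂u_i/∂s_i = α_i − 1, so roommate i contributes w_i if α_i > 1, else 0.
α_i > 1 for i ∈ {2}; NE contributions (0, 9, 0), S = 9.
u_1 = (20 − 0) + 0.8·9 = 27.2.

27.2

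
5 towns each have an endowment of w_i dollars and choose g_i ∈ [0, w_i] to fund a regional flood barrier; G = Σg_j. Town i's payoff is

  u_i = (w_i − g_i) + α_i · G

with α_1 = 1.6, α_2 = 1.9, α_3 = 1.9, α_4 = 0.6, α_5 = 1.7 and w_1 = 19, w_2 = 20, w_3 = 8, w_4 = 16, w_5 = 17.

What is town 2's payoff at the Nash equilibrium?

∂u_i/∂g_i = α_i − 1, so town i contributes w_i if α_i > 1, else 0.
α_i > 1 for i ∈ {1, 2, 3, 5}; NE contributions (19, 20, 8, 0, 17), G = 64.
u_2 = (20 − 20) + 1.9·64 = 121.6.

121.6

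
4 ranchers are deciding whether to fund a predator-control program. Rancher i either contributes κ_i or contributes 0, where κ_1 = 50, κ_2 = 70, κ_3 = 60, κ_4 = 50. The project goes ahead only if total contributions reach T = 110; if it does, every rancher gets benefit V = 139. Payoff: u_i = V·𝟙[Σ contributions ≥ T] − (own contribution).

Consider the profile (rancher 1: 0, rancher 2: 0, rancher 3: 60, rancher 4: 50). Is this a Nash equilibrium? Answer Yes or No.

Total = 110 ≥ 110: provided.
Rancher 1 (pledges 0, payoff 139): pledging 50 → total 160, payoff 89. No gain.
Rancher 2 (pledges 0, payoff 139): pledging 70 → total 180, payoff 69. No gain.
Rancher 3 (pledges 60, payoff 79): dropping to 0 → total 50, payoff 0. No gain.
Rancher 4 (pledges 50, payoff 89): dropping to 0 → total 60, payoff 0. No gain.

Yes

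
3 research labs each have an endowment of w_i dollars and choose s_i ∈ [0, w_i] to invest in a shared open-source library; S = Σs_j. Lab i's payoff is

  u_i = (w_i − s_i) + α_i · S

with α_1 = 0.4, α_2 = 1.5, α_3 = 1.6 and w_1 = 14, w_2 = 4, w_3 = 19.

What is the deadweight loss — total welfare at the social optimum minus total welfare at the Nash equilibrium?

35

∂u_i/∂s_i = α_i − 1, so lab i contributes w_i if α_i > 1, else 0.
α_i > 1 for i ∈ {2, 3}; NE contributions (0, 4, 19), S = 23.
W^NE = Σw_i − S^NE + (Σα_i)·S^NE = 37 + 2.5·23 = 94.5.
Planner: ∂(Σu_j)/∂s_i = Σα_j − 1 = 2.5 > 0, so everyone contributes w_i; S^SO = 37, W^SO = 37 + 2.5·37 = 129.5.
Deadweight loss = 35.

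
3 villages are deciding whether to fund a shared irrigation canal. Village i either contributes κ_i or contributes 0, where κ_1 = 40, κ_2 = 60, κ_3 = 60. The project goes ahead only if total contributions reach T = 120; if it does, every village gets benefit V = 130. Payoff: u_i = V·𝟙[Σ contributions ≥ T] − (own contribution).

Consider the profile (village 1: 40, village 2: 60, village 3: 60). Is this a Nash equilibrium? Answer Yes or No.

Total = 160 ≥ 120: provided.
Village 1 (pledges 40, payoff 90): dropping to 0 → total 120, payoff 130. Profitable deviation.

No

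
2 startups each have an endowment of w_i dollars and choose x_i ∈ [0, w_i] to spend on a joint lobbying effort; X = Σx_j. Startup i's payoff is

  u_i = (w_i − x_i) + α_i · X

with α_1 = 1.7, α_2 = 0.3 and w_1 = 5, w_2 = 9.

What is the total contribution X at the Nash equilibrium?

∂u_i/∂x_i = α_i − 1, so startup i contributes w_i if α_i > 1, else 0.
α_i > 1 for i ∈ {1}; NE contributions (5, 0), X = 5.

5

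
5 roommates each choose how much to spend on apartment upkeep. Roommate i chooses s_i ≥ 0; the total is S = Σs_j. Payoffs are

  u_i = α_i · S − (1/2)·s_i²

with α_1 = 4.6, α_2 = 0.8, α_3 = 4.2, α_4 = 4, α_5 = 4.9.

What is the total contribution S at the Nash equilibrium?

Roommate i's FOC: ∂u_i/∂s_i = α_i − s_i = 0, so s_i* = α_i.
NE contributions = (4.6, 0.8, 4.2, 4, 4.9); S = 18.5.

18.5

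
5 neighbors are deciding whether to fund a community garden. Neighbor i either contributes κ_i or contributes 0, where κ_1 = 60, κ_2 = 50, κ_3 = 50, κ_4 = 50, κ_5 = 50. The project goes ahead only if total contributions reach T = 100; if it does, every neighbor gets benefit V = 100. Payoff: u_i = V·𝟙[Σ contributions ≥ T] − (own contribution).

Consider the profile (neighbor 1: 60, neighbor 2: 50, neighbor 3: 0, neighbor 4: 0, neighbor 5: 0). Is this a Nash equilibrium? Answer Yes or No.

Total = 110 ≥ 100: provided.
Neighbor 1 (pledges 60, payoff 40): dropping to 0 → total 50, payoff 0. No gain.
Neighbor 2 (pledges 50, payoff 50): dropping to 0 → total 60, payoff 0. No gain.
Neighbor 3 (pledges 0, payoff 100): pledging 50 → total 160, payoff 50. No gain.
Neighbor 4 (pledges 0, payoff 100): pledging 50 → total 160, payoff 50. No gain.
Neighbor 5 (pledges 0, payoff 100): pledging 50 → total 160, payoff 50. No gain.

Yes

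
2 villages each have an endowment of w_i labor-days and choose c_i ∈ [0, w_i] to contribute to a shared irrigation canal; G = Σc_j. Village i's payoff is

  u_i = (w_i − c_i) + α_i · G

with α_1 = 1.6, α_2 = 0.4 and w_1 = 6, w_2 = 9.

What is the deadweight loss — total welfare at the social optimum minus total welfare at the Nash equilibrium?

∂u_i/∂c_i = α_i − 1, so village i contributes w_i if α_i > 1, else 0.
α_i > 1 for i ∈ {1}; NE contributions (6, 0), G = 6.
W^NE = Σw_i − G^NE + (Σα_i)·G^NE = 15 + 1·6 = 21.
Planner: ∂(Σu_j)/∂c_i = Σα_j − 1 = 1 > 0, so everyone contributes w_i; G^SO = 15, W^SO = 15 + 1·15 = 30.
Deadweight loss = 9.

9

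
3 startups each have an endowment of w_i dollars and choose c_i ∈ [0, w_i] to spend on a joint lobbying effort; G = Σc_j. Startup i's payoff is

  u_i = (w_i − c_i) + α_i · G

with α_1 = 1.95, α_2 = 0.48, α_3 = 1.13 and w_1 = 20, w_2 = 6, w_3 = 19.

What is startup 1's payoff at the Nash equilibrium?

∂u_i/∂c_i = α_i − 1, so startup i contributes w_i if α_i > 1, else 0.
α_i > 1 for i ∈ {1, 3}; NE contributions (20, 0, 19), G = 39.
u_1 = (20 − 20) + 1.95·39 = 76.05.

76.05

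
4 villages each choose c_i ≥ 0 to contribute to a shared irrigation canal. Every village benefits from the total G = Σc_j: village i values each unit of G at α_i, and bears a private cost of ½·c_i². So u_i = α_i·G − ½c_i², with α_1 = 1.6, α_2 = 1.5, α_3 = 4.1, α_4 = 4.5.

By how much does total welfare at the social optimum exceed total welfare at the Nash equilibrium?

157.825

Village i's FOC: ∂u_i/∂c_i = α_i − c_i = 0, so c_i* = α_i.
NE contributions = (1.6, 1.5, 4.1, 4.5); G = 11.7.
W^NE = (Σα)·G − ½Σα_i² = 11.7² − ½·41.87 = 115.955.
Planner sets c_i = Σα_j = 11.7 for every i, so G^SO = 4·11.7 = 46.8.
W^SO = (Σα)·G^SO − ½·4·(Σα)² = (4/2)·11.7² = 273.78.
Deadweight loss = W^SO − W^NE = 157.825.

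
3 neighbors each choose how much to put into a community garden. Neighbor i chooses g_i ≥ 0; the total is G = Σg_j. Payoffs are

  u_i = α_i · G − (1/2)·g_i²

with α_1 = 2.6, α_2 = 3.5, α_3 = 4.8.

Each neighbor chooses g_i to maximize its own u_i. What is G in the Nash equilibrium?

10.9

Neighbor i's FOC: ∂u_i/∂g_i = α_i − g_i = 0, so g_i* = α_i.
NE contributions = (2.6, 3.5, 4.8); G = 10.9.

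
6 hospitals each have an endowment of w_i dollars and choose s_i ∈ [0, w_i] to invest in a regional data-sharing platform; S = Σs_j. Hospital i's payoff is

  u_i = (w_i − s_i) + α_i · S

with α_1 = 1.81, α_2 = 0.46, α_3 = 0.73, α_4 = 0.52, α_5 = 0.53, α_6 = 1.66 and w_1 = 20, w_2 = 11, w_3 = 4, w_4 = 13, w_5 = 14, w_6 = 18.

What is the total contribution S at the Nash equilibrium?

38

∂u_i/∂s_i = α_i − 1, so hospital i contributes w_i if α_i > 1, else 0.
α_i > 1 for i ∈ {1, 6}; NE contributions (20, 0, 0, 0, 0, 18), S = 38.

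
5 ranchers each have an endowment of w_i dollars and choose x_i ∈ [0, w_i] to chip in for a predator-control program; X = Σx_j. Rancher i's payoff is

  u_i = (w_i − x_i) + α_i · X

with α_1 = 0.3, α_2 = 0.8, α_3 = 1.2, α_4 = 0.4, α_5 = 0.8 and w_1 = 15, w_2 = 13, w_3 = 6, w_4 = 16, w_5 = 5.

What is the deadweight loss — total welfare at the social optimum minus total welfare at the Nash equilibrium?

∂u_i/∂x_i = α_i − 1, so rancher i contributes w_i if α_i > 1, else 0.
α_i > 1 for i ∈ {3}; NE contributions (0, 0, 6, 0, 0), X = 6.
W^NE = Σw_i − X^NE + (Σα_i)·X^NE = 55 + 2.5·6 = 70.
Planner: ∂(Σu_j)/∂x_i = Σα_j − 1 = 2.5 > 0, so everyone contributes w_i; X^SO = 55, W^SO = 55 + 2.5·55 = 192.5.
Deadweight loss = 122.5.

122.5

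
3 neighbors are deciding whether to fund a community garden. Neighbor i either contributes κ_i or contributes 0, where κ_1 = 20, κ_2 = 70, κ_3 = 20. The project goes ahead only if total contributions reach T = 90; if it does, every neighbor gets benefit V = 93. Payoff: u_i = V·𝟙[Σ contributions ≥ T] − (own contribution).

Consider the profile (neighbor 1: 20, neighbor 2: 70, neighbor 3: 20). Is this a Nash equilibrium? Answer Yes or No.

Total = 110 ≥ 90: provided.
Neighbor 1 (pledges 20, payoff 73): dropping to 0 → total 90, payoff 93. Profitable deviation.

No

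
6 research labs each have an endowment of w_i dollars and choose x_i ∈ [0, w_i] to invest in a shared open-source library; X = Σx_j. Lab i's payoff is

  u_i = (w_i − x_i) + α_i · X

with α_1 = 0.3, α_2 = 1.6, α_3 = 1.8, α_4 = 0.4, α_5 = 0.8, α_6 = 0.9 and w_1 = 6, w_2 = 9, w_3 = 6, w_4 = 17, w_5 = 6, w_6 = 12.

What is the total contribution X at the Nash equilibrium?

15

∂u_i/∂x_i = α_i − 1, so lab i contributes w_i if α_i > 1, else 0.
α_i > 1 for i ∈ {2, 3}; NE contributions (0, 9, 6, 0, 0, 0), X = 15.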